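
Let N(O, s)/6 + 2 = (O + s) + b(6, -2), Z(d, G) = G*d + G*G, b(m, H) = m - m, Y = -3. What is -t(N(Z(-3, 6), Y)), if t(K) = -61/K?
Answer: 61/78 ≈ 0.78205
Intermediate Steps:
b(m, H) = 0
Z(d, G) = G² + G*d (Z(d, G) = G*d + G² = G² + G*d)
N(O, s) = -12 + 6*O + 6*s (N(O, s) = -12 + 6*((O + s) + 0) = -12 + 6*(O + s) = -12 + (6*O + 6*s) = -12 + 6*O + 6*s)
-t(N(Z(-3, 6), Y)) = -(-61)/(-12 + 6*(6*(6 - 3)) + 6*(-3)) = -(-61)/(-12 + 6*(6*3) - 18) = -(-61)/(-12 + 6*18 - 18) = -(-61)/(-12 + 108 - 18) = -(-61)/78 = -1*(-61/78) = 61/78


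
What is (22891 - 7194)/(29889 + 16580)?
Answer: 15697/46469 ≈ 0.33780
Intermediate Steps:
(22891 - 7194)/(29889 + 16580) = 15697/46469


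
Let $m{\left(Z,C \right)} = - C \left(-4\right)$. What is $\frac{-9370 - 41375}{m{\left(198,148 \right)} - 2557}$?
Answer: $\frac{3383}{131} \approx 25.824$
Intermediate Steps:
$m{\left(Z,C \right)} = 4 C$
$\frac{-9370 - 41375}{m{\left(198,148 \right)} - 2557} = \frac{-9370 - 41375}{4 \cdot 148 - 2557} = - \frac{50745}{592 - 2557} = - \frac{50745}{-1965} = \left(-50745\right) \left(- \frac{1}{1965}\right) = \frac{3383}{131}$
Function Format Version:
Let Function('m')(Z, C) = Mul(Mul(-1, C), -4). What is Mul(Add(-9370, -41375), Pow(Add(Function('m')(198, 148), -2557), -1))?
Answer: Rational(3383, 131) ≈ 25.824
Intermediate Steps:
Function('m')(Z, C) = Mul(4, C)
Mul(Add(-9370, -41375), Pow(Add(Function('m')(198, 148), -2557), -1)) = Mul(Add(-9370, -41375), Pow(Add(Mul(4, 148), -2557), -1)) = Mul(-50745, Pow(Add(592, -2557), -1)) = Mul(-50745, Pow(-1965, -1)) = Mul(-50745, Rational(-1, 1965)) = Rational(3383, 131)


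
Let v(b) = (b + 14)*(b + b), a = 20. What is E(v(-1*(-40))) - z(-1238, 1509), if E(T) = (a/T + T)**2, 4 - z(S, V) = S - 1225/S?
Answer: 538936621134091/28880064 ≈ 1.8661e+7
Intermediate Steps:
z(S, V) = 4 - S + 1225/S (z(S, V) = 4 - (S - 1225/S) = 4 + (-S + 1225/S) = 4 - S + 1225/S)
v(b) = 2*b*(14 + b) (v(b) = (14 + b)*(2*b) = 2*b*(14 + b))
E(T) = (T + 20/T)**2 (E(T) = (20/T + T)**2 = (T + 20/T)**2)
E(v(-1*(-40))) - z(-1238, 1509) = (20 + (2*(-1*(-40))*(14 - 1*(-40)))**2)**2/(2*(-1*(-40))*(14 - 1*(-40)))**2 - (4 - 1*(-1238) + 1225/(-1238)) = (20 + (2*40*(14 + 40))**2)**2/(2*40*(14 + 40))**2 - (4 + 1238 + 1225*(-1/1238)) = (20 + (2*40*54)**2)**2/(2*40*54)**2 - (4 + 1238 - 1225/1238) = (20 + 4320**2)**2/4320**2 - 1*1536371/1238 = (20 + 18662400)**2/18662400 - 1536371/1238 = (1/18662400)*18662420**2 - 1536371/1238 = (1/18662400)*348285920256400 - 1536371/1238 = 870714800641/46656 - 1536371/1238 = 538936621134091/28880064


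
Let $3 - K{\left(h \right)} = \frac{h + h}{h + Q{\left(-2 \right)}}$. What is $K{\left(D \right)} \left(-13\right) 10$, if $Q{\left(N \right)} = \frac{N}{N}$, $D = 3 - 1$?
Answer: $- \frac{650}{3} \approx -216.67$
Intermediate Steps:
$D = 2$ ($D = 3 - 1 = 2$)
$Q{\left(N \right)} = 1$
$K{\left(h \right)} = 3 - \frac{2 h}{1 + h}$ ($K{\left(h \right)} = 3 - \frac{h + h}{h + 1} = 3 - \frac{2 h}{1 + h}$)
$K{\left(D \right)} \left(-13\right) 10 = \frac{3 + 2}{1 + 2} \left(-13\right) 10 = \frac{1}{3} \cdot 5 \left(-13\right) 10 = \frac{5}{3} \left(-13\right) 10 = \left(- \frac{65}{3}\right) 10 = - \frac{650}{3}$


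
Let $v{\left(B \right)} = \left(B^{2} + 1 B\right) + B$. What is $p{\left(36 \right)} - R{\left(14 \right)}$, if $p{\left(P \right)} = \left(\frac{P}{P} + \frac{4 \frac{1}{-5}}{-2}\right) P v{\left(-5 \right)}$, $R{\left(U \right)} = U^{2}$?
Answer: $560$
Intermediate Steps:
$v{\left(B \right)} = B^{2} + 2 B$ ($v{\left(B \right)} = \left(B^{2} + B\right) + B = \left(B + B^{2}\right) + B = B^{2} + 2 B$)
$p{\left(P \right)} = 21 P$ ($p{\left(P \right)} = \left(\frac{P}{P} + \frac{4 \frac{1}{-5}}{-2}\right) P \left(- 5 \left(2 - 5\right)\right) = \left(1 + 4 \left(- \frac{1}{5}\right) \left(- \frac{1}{2}\right)\right) P \left(\left(-5\right) \left(-3\right)\right) = \left(1 - - \frac{2}{5}\right) P 15 = \left(1 + \frac{2}{5}\right) P 15 = \frac{7 P}{5} \cdot 15 = 21 P$)
$p{\left(36 \right)} - R{\left(14 \right)} = 21 \cdot 36 - 14^{2} = 756 - 196 = 560$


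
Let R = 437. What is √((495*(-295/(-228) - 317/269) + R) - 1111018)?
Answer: I*√116037843687119/10222 ≈ 1053.8*I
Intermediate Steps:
√((495*(-295/(-228) - 317/269) + R) - 1111018) = √((495*(-295/(-228) - 317/269) + 437) - 1111018) = √((495*(-295*(-1/228) - 317*1/269) + 437) - 1111018) = √((495*(295/228 - 317/269) + 437) - 1111018) = √((495*(7079/61332) + 437) - 1111018) = √((1168035/20444 + 437) - 1111018) = √(10102063/20444 - 1111018) = √(-22703549929/20444) = I*√116037843687119/10222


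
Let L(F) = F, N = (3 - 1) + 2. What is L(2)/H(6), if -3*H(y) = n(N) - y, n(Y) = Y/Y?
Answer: 6/5 ≈ 1.2000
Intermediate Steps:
N = 4 (N = 2 + 2 = 4)
n(Y) = 1
H(y) = -⅓ + y/3 (H(y) = -(1 - y)/3 = -⅓ + y/3)
L(2)/H(6) = 2/(-⅓ + (⅓)*6) = 2/(-⅓ + 2) = 2/(5/3) = 2*(⅗) = 6/5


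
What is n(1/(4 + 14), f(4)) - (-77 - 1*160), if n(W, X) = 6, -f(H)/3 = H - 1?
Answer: 243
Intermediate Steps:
f(H) = 3 - 3*H (f(H) = -3*(H - 1) = -3*(-1 + H) = 3 - 3*H)
n(1/(4 + 14), f(4)) - (-77 - 1*160) = 6 - (-77 - 1*160) = 6 - (-77 - 160) = 6 - 1*(-237) = 6 + 237 = 243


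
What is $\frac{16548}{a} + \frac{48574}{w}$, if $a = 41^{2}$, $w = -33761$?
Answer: $\frac{477024134}{56752241} \approx 8.4054$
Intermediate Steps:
$a = 1681$
$\frac{16548}{a} + \frac{48574}{w} = \frac{16548}{1681} + \frac{48574}{-33761} = 16548 \cdot \frac{1}{1681} + 48574 \left(- \frac{1}{33761}\right) = \frac{16548}{1681} - \frac{48574}{33761} = \frac{477024134}{56752241}$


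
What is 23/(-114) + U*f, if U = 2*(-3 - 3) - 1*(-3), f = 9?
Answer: -9257/114 ≈ -81.202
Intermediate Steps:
U = -9 (U = 2*(-6) + 3 = -12 + 3 = -9)
23/(-114) + U*f = 23/(-114) - 9*9 = -1/114*23 - 81 = -23/114 - 81 = -9257/114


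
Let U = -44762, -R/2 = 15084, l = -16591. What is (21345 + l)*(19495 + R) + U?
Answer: -50784204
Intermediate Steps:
R = -30168 (R = -2*15084 = -30168)
(21345 + l)*(19495 + R) + U = (21345 - 16591)*(19495 - 30168) - 44762 = 4754*(-10673) - 44762 = -50739442 - 44762 = -50784204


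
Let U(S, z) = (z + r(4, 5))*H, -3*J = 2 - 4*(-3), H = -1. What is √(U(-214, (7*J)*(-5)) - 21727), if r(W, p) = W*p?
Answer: I*√197193/3 ≈ 148.02*I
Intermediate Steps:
J = -14/3 (J = -(2 - 4*(-3))/3 = -(2 + 12)/3 = -⅓*14 = -14/3 ≈ -4.6667)
U(S, z) = -20 - z (U(S, z) = (z + 4*5)*(-1) = (z + 20)*(-1) = (20 + z)*(-1) = -20 - z)
√(U(-214, (7*J)*(-5)) - 21727) = √((-20 - 7*(-14/3)*(-5)) - 21727) = √((-20 - (-98)*(-5)/3) - 21727) = √((-20 - 1*490/3) - 21727) = √((-20 - 490/3) - 21727) = √(-550/3 - 21727) = √(-65731/3) = I*√197193/3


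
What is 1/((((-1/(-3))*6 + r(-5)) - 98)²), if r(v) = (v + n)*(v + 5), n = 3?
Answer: 1/9216 ≈ 0.00010851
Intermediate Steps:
r(v) = (3 + v)*(5 + v) (r(v) = (v + 3)*(v + 5) = (3 + v)*(5 + v))
1/((((-1/(-3))*6 + r(-5)) - 98)²) = 1/((((-1/(-3))*6 + (15 + (-5)² + 8*(-5))) - 98)²) = 1/(((-⅓*(-1)*6 + (15 + 25 - 40)) - 98)²) = 1/((((⅓)*6 + 0) - 98)²) = 1/(((2 + 0) - 98)²) = 1/((2 - 98)²) = 1/((-96)²) = 1/9216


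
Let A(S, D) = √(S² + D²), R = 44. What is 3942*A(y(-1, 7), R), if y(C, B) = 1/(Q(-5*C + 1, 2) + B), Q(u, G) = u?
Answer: 3942*√327185/13 ≈ 1.7345e+5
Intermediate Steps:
y(C, B) = 1/(1 + B - 5*C) (y(C, B) = 1/((-5*C + 1) + B) = 1/((1 - 5*C) + B) = 1/(1 + B - 5*C))
A(S, D) = √(D² + S²)
3942*A(y(-1, 7), R) = 3942*√(44² + (1/(1 + 7 - 5*(-1)))²) = 3942*√(1936 + (1/(1 + 7 + 5))²) = 3942*√(1936 + (1/13)²) = 3942*√(1936 + 1/169) = 3942*√(327185/169) = 3942*(√327185/13) = 3942*√327185/13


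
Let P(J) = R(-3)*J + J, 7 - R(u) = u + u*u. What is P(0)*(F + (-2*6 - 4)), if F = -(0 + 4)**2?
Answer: 0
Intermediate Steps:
R(u) = 7 - u - u**2 (R(u) = 7 - (u + u*u) = 7 - (u + u**2) = 7 + (-u - u**2) = 7 - u - u**2)
P(J) = 2*J (P(J) = (7 - 1*(-3) - 1*(-3)**2)*J + J = (7 + 3 - 1*9)*J + J = (7 + 3 - 9)*J + J = 1*J + J = J + J = 2*J)
F = -16 (F = -1*4**2 = -1*16 = -16)
P(0)*(F + (-2*6 - 4)) = (2*0)*(-16 + (-2*6 - 4)) = 0*(-16 + (-12 - 4)) = 0*(-16 - 16) = 0*(-32) = 0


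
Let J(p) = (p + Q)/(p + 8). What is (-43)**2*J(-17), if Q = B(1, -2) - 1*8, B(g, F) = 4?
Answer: 12943/3 ≈ 4314.3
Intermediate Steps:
Q = -4 (Q = 4 - 1*8 = 4 - 8 = -4)
J(p) = (-4 + p)/(8 + p) (J(p) = (p - 4)/(p + 8) = (-4 + p)/(8 + p))
(-43)**2*J(-17) = (-43)**2*((-4 - 17)/(8 - 17)) = 1849*(-21/(-9)) = 1849*(-1/9*(-21)) = 1849*(7/3) = 12943/3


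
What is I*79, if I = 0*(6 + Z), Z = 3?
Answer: 0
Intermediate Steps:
I = 0 (I = 0*(6 + 3) = 0*9 = 0)
I*79 = 0*79 = 0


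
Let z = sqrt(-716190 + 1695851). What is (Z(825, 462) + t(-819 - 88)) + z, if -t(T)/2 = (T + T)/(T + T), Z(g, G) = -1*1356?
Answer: -1358 + sqrt(979661) ≈ -368.22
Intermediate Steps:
Z(g, G) = -1356
t(T) = -2 (t(T) = -2*(T + T)/(T + T) = -2*2*T/(2*T) = -2*2*T*1/(2*T) = -2*1 = -2)
z = sqrt(979661) ≈ 989.78
(Z(825, 462) + t(-819 - 88)) + z = (-1356 - 2) + sqrt(979661) = -1358 + sqrt(979661)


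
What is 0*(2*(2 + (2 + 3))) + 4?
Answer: 4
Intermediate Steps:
0*(2*(2 + (2 + 3))) + 4 = 0*(2*(2 + 5)) + 4 = 0*(2*7) + 4 = 0*14 + 4 = 0 + 4 = 4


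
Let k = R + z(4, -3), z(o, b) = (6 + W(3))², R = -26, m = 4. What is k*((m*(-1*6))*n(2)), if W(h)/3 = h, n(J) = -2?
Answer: 9552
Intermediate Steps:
W(h) = 3*h
z(o, b) = 225 (z(o, b) = (6 + 3*3)² = (6 + 9)² = 15² = 225)
k = 199 (k = -26 + 225 = 199)
k*((m*(-1*6))*n(2)) = 199*((4*(-1*6))*(-2)) = 199*((4*(-6))*(-2)) = 199*(-24*(-2)) = 199*48 = 9552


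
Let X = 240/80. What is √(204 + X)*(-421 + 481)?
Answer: 180*√23 ≈ 863.25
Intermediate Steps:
X = 3 (X = 240*(1/80) = 3)
√(204 + X)*(-421 + 481) = √(204 + 3)*(-421 + 481) = √207*60 = (3*√23)*60 = 180*√23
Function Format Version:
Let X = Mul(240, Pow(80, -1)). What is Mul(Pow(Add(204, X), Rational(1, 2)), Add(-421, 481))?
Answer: Mul(180, Pow(23, Rational(1, 2))) ≈ 863.25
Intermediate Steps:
X = 3 (X = Mul(240, Rational(1, 80)) = 3)
Mul(Pow(Add(204, X), Rational(1, 2)), Add(-421, 481)) = Mul(Pow(Add(204, 3), Rational(1, 2)), Add(-421, 481)) = Mul(Pow(207, Rational(1, 2)), 60) = Mul(Mul(3, Pow(23, Rational(1, 2))), 60) = Mul(180, Pow(23, Rational(1, 2)))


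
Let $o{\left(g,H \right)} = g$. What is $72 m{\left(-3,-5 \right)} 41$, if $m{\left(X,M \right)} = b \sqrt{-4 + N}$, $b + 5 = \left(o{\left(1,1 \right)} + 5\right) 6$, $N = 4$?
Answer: $0$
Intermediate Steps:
$b = 31$ ($b = -5 + \left(1 + 5\right) 6 = -5 + 6 \cdot 6 = -5 + 36 = 31$)
$m{\left(X,M \right)} = 0$ ($m{\left(X,M \right)} = 31 \sqrt{-4 + 4} = 31 \sqrt{0} = 31 \cdot 0 = 0$)
$72 m{\left(-3,-5 \right)} 41 = 72 \cdot 0 \cdot 41 = 0 \cdot 41 = 0$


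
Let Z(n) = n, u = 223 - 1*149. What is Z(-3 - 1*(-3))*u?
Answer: 0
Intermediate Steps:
u = 74 (u = 223 - 149 = 74)
Z(-3 - 1*(-3))*u = (-3 - 1*(-3))*74 = (-3 + 3)*74 = 0*74 = 0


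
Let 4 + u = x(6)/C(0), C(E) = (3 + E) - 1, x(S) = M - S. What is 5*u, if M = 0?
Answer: -35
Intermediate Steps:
x(S) = -S (x(S) = 0 - S = -S)
C(E) = 2 + E
u = -7 (u = -4 + (-1*6)/(2 + 0) = -4 - 6/2 = -4 - 6*½ = -4 - 3 = -7)
5*u = 5*(-7) = -35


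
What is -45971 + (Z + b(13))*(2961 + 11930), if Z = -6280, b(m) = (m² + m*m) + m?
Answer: -88334710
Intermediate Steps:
b(m) = m + 2*m² (b(m) = (m² + m²) + m = 2*m² + m = m + 2*m²)
-45971 + (Z + b(13))*(2961 + 11930) = -45971 + (-6280 + 13*(1 + 2*13))*(2961 + 11930) = -45971 + (-6280 + 13*(1 + 26))*14891 = -45971 + (-6280 + 13*27)*14891 = -45971 + (-6280 + 351)*14891 = -45971 - 5929*14891 = -45971 - 88288739 = -88334710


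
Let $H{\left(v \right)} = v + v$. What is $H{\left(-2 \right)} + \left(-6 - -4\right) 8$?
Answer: $-20$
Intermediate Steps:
$H{\left(v \right)} = 2 v$
$H{\left(-2 \right)} + \left(-6 - -4\right) 8 = 2 \left(-2\right) + \left(-6 - -4\right) 8 = -4 + \left(-6 + 4\right) 8 = -4 - 16 = -20$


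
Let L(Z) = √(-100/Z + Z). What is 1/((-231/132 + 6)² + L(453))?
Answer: -2094672/14672891 + 256*√92914377/14672891 ≈ 0.025419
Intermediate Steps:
L(Z) = √(Z - 100/Z)
1/((-231/132 + 6)² + L(453)) = 1/((-231/132 + 6)² + √(453 - 100/453)) = 1/((-231*1/132 + 6)² + √(453 - 100*1/453)) = 1/((-7/4 + 6)² + √(453 - 100/453)) = 1/((17/4)² + √(205109/453)) = 1/(289/16 + √92914377/453)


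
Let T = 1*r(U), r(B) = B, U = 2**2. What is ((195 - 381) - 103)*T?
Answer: -1156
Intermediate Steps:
U = 4
T = 4 (T = 1*4 = 4)
((195 - 381) - 103)*T = ((195 - 381) - 103)*4 = (-186 - 103)*4 = -289*4 = -1156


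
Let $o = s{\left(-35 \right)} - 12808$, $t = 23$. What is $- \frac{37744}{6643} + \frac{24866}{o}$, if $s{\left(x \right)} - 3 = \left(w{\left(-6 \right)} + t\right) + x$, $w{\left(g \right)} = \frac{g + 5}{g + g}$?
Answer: $- \frac{85575368}{11227619} \approx -7.6219$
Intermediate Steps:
$w{\left(g \right)} = \frac{5 + g}{2 g}$
$s{\left(x \right)} = \frac{313}{12} + x$ ($s{\left(x \right)} = 3 + \left(\left(\frac{5 - 6}{2 \left(-6\right)} + 23\right) + x\right) = 3 + \left(\left(\frac{1}{2} \left(- \frac{1}{6}\right) \left(-1\right) + 23\right) + x\right) = 3 + \left(\left(\frac{1}{12} + 23\right) + x\right) = 3 + \left(\frac{277}{12} + x\right) = \frac{313}{12} + x$)
$o = - \frac{153803}{12}$ ($o = \left(\frac{313}{12} - 35\right) - 12808 = - \frac{107}{12} - 12808 = - \frac{153803}{12} \approx -12817.0$)
$- \frac{37744}{6643} + \frac{24866}{o} = - \frac{37744}{6643} + \frac{24866}{- \frac{153803}{12}} = \left(-37744\right) \frac{1}{6643} + 24866 \left(- \frac{12}{153803}\right) = - \frac{5392}{949} - \frac{298392}{153803} = - \frac{85575368}{11227619}$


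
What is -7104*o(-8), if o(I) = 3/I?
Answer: 2664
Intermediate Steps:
-7104*o(-8) = -21312/(-8) = -21312*(-1)/8 = -7104*(-3/8) = 2664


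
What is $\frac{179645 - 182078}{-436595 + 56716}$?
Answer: $\frac{2433}{379879} \approx 0.0064047$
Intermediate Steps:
$\frac{179645 - 182078}{-436595 + 56716} = - \frac{2433}{-379879} = \left(-2433\right) \left(- \frac{1}{379879}\right) = \frac{2433}{379879}$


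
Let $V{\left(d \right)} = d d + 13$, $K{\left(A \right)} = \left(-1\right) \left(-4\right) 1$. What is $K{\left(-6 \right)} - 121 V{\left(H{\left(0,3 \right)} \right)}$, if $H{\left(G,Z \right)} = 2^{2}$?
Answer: $-3505$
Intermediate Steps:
$H{\left(G,Z \right)} = 4$
$K{\left(A \right)} = 4$ ($K{\left(A \right)} = 4 \cdot 1 = 4$)
$V{\left(d \right)} = 13 + d^{2}$ ($V{\left(d \right)} = d^{2} + 13 = 13 + d^{2}$)
$K{\left(-6 \right)} - 121 V{\left(H{\left(0,3 \right)} \right)} = 4 - 121 \left(13 + 4^{2}\right) = 4 - 121 \left(13 + 16\right) = 4 - 3509 = -3505$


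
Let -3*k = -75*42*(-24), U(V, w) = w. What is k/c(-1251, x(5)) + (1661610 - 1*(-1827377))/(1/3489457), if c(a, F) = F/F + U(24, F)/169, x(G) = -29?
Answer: 12174670079639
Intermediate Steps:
k = -25200 (k = -(-75*42)*(-24)/3 = -(-1050)*(-24) = -⅓*75600 = -25200)
c(a, F) = 1 + F/169 (c(a, F) = F/F + F/169 = 1 + F*(1/169) = 1 + F/169)
k/c(-1251, x(5)) + (1661610 - 1*(-1827377))/(1/3489457) = -25200/(1 + (1/169)*(-29)) + (1661610 - 1*(-1827377))/(1/3489457) = -25200/(1 - 29/169) + (1661610 + 1827377)/(1/3489457) = -25200/140/169 + 3488987*3489457 = -25200*169/140 + 12174670110059 = -30420 + 12174670110059 = 12174670079639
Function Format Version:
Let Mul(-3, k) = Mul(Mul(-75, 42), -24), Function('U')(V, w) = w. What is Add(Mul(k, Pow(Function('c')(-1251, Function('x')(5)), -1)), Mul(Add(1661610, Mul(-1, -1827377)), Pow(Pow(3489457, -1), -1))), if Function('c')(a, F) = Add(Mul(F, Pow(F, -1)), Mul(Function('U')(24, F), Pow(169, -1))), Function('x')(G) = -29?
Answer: 12174670079639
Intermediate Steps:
k = -25200 (k = Mul(Rational(-1, 3), Mul(Mul(-75, 42), -24)) = Mul(Rational(-1, 3), Mul(-3150, -24)) = Mul(Rational(-1, 3), 75600) = -25200)
Function('c')(a, F) = Add(1, Mul(Rational(1, 169), F)) (Function('c')(a, F) = Add(Mul(F, Pow(F, -1)), Mul(F, Pow(169, -1))) = Add(1, Mul(F, Rational(1, 169))) = Add(1, Mul(Rational(1, 169), F)))
Add(Mul(k, Pow(Function('c')(-1251, Function('x')(5)), -1)), Mul(Add(1661610, Mul(-1, -1827377)), Pow(Pow(3489457, -1), -1))) = Add(Mul(-25200, Pow(Add(1, Mul(Rational(1, 169), -29)), -1)), Mul(Add(1661610, Mul(-1, -1827377)), Pow(Pow(3489457, -1), -1))) = Add(Mul(-25200, Pow(Add(1, Rational(-29, 169)), -1)), Mul(Add(1661610, 1827377), Pow(Rational(1, 3489457), -1))) = Add(Mul(-25200, Pow(Rational(140, 169), -1)), Mul(3488987, 3489457)) = Add(Mul(-25200, Rational(169, 140)), 12174670110059) = Add(-30420, 12174670110059) = 12174670079639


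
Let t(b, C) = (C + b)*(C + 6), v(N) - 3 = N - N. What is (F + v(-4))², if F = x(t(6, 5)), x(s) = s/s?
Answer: 16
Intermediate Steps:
v(N) = 3 (v(N) = 3 + (N - N) = 3 + 0 = 3)
t(b, C) = (6 + C)*(C + b) (t(b, C) = (C + b)*(6 + C) = (6 + C)*(C + b))
x(s) = 1
F = 1
(F + v(-4))² = (1 + 3)² = 4² = 16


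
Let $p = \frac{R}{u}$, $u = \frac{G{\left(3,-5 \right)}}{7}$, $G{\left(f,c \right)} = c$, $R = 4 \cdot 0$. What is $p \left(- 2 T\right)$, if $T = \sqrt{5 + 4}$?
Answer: $0$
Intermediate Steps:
$T = 3$ ($T = \sqrt{9} = 3$)
$R = 0$
$u = - \frac{5}{7}$ ($u = \frac{1}{7} \left(-5\right) = - \frac{5}{7} \approx -0.71429$)
$p = 0$ ($p = \frac{0}{- \frac{5}{7}} = 0 \left(- \frac{7}{5}\right) = 0$)
$p \left(- 2 T\right) = 0 \left(\left(-2\right) 3\right) = 0 \left(-6\right) = 0$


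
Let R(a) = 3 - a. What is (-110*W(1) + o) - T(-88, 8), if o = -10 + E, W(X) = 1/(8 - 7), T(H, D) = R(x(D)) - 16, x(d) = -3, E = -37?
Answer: -147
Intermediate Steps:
T(H, D) = -10 (T(H, D) = (3 - 1*(-3)) - 16 = (3 + 3) - 16 = 6 - 16 = -10)
W(X) = 1 (W(X) = 1/1 = 1)
o = -47 (o = -10 - 37 = -47)
(-110*W(1) + o) - T(-88, 8) = (-110*1 - 47) - 1*(-10) = (-110 - 47) + 10 = -157 + 10 = -147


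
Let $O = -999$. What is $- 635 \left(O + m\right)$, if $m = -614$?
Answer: $1024255$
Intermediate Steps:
$- 635 \left(O + m\right) = - 635 \left(-999 - 614\right) = \left(-635\right) \left(-1613\right) = 1024255$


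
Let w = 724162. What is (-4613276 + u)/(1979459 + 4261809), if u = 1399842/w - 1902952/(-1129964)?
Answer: -471866830034709807/638385749233981628 ≈ -0.73916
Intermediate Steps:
u = 369977073989/102284623771 (u = 1399842/724162 - 1902952/(-1129964) = 1399842*(1/724162) - 1902952*(-1/1129964) = 699921/362081 + 475738/282491 = 369977073989/102284623771 ≈ 3.6171)
(-4613276 + u)/(1979459 + 4261809) = (-4613276 + 369977073989/102284623771)/(1979459 + 4261809) = -471866830034709807/102284623771/6241268 = -471866830034709807/102284623771*1/6241268 = -471866830034709807/638385749233981628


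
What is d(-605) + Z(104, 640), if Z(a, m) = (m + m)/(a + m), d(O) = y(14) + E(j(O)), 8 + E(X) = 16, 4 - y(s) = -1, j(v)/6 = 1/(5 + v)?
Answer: 1369/93 ≈ 14.720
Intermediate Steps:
j(v) = 6/(5 + v)
y(s) = 5 (y(s) = 4 - 1*(-1) = 4 + 1 = 5)
E(X) = 8 (E(X) = -8 + 16 = 8)
d(O) = 13 (d(O) = 5 + 8 = 13)
Z(a, m) = 2*m/(a + m) (Z(a, m) = (2*m)/(a + m) = 2*m/(a + m))
d(-605) + Z(104, 640) = 13 + 2*640/(104 + 640) = 13 + 2*640/744 = 13 + 2*640*(1/744) = 13 + 160/93 = 1369/93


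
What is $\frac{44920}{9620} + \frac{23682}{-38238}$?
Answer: $\frac{12415251}{3065413} \approx 4.0501$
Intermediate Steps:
$\frac{44920}{9620} + \frac{23682}{-38238} = 44920 \cdot \frac{1}{9620} + 23682 \left(- \frac{1}{38238}\right) = \frac{2246}{481} - \frac{3947}{6373} = \frac{12415251}{3065413}$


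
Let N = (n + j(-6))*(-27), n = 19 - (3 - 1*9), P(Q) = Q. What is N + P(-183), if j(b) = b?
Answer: -696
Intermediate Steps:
n = 25 (n = 19 - (3 - 9) = 19 - 1*(-6) = 19 + 6 = 25)
N = -513 (N = (25 - 6)*(-27) = 19*(-27) = -513)
N + P(-183) = -513 - 183 = -696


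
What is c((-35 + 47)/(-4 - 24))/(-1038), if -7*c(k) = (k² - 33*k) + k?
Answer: 227/118678 ≈ 0.0019127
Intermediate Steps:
c(k) = -k²/7 + 32*k/7 (c(k) = -((k² - 33*k) + k)/7 = -(k² - 32*k)/7 = -k²/7 + 32*k/7)
c((-35 + 47)/(-4 - 24))/(-1038) = (((-35 + 47)/(-4 - 24))*(32 - (-35 + 47)/(-4 - 24))/7)/(-1038) = ((12/(-28))*(32 - 12/(-28))/7)*(-1/1038) = ((12*(-1/28))*(32 - 12*(-1)/28)/7)*(-1/1038) = ((⅐)*(-3/7)*(32 - 1*(-3/7)))*(-1/1038) = ((⅐)*(-3/7)*(32 + 3/7))*(-1/1038) = ((⅐)*(-3/7)*(227/7))*(-1/1038) = -681/343*(-1/1038) = 227/118678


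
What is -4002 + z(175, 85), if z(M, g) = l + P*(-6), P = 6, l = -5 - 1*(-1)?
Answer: -4042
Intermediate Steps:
l = -4 (l = -5 + 1 = -4)
z(M, g) = -40 (z(M, g) = -4 + 6*(-6) = -4 - 36 = -40)
-4002 + z(175, 85) = -4002 - 40 = -4042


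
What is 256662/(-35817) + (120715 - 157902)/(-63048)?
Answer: -4950032999/752730072 ≈ -6.5761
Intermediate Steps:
256662/(-35817) + (120715 - 157902)/(-63048) = 256662*(-1/35817) - 37187*(-1/63048) = -85554/11939 + 37187/63048 = -4950032999/752730072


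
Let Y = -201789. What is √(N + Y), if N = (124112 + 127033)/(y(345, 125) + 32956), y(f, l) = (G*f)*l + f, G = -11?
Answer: 9*I*√484659367308374/441074 ≈ 449.21*I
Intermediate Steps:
y(f, l) = f - 11*f*l (y(f, l) = (-11*f)*l + f = -11*f*l + f = f - 11*f*l)
N = -251145/441074 (N = (124112 + 127033)/(345*(1 - 11*125) + 32956) = 251145/(345*(1 - 1375) + 32956) = 251145/(345*(-1374) + 32956) = 251145/(-474030 + 32956) = 251145/(-441074) = 251145*(-1/441074) = -251145/441074 ≈ -0.56939)
√(N + Y) = √(-251145/441074 - 201789) = √(-89004132531/441074) = 9*I*√484659367308374/441074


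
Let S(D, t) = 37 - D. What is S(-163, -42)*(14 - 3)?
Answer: 2200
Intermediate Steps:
S(-163, -42)*(14 - 3) = (37 - 1*(-163))*(14 - 3) = (37 + 163)*11 = 200*11 = 2200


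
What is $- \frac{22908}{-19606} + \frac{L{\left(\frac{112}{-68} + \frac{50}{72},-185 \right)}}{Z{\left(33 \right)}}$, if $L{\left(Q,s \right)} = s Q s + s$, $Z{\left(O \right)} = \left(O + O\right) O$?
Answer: $- \frac{181443421241}{13066771608} \approx -13.886$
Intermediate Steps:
$Z{\left(O \right)} = 2 O^{2}$ ($Z{\left(O \right)} = 2 O O = 2 O^{2}$)
$L{\left(Q,s \right)} = s + Q s^{2}$ ($L{\left(Q,s \right)} = Q s s + s = Q s^{2} + s = s + Q s^{2}$)
$- \frac{22908}{-19606} + \frac{L{\left(\frac{112}{-68} + \frac{50}{72},-185 \right)}}{Z{\left(33 \right)}} = - \frac{22908}{-19606} + \frac{\left(-185\right) \left(1 + \left(\frac{112}{-68} + \frac{50}{72}\right) \left(-185\right)\right)}{2 \cdot 33^{2}} = \left(-22908\right) \left(- \frac{1}{19606}\right) + \frac{\left(-185\right) \left(1 + \left(112 \left(- \frac{1}{68}\right) + 50 \cdot \frac{1}{72}\right) \left(-185\right)\right)}{2 \cdot 1089} = \frac{11454}{9803} + \frac{\left(-185\right) \left(1 + \left(- \frac{28}{17} + \frac{25}{36}\right) \left(-185\right)\right)}{2178} = \frac{11454}{9803} + - 185 \left(1 - - \frac{107855}{612}\right) \frac{1}{2178} = \frac{11454}{9803} + - 185 \left(1 + \frac{107855}{612}\right) \frac{1}{2178} = \frac{11454}{9803} + \left(-185\right) \frac{108467}{612} \cdot \frac{1}{2178} = \frac{11454}{9803} - \frac{20066395}{1332936} = - \frac{181443421241}{13066771608}$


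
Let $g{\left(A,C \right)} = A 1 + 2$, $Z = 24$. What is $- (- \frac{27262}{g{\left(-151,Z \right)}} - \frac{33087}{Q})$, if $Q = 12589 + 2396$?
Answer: $- \frac{134530369}{744255} \approx -180.76$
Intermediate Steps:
$Q = 14985$
$g{\left(A,C \right)} = 2 + A$ ($g{\left(A,C \right)} = A + 2 = 2 + A$)
$- (- \frac{27262}{g{\left(-151,Z \right)}} - \frac{33087}{Q}) = - (- \frac{27262}{2 - 151} - \frac{33087}{14985}) = - (- \frac{27262}{-149} - \frac{11029}{4995}) = - (\left(-27262\right) \left(- \frac{1}{149}\right) - \frac{11029}{4995}) = - (\frac{27262}{149} - \frac{11029}{4995}) = \left(-1\right) \frac{134530369}{744255} = - \frac{134530369}{744255}$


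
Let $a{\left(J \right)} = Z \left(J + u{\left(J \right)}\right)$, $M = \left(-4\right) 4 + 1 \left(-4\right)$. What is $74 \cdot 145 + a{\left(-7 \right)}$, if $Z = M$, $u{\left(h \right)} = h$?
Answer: $11010$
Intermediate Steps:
$M = -20$ ($M = -16 - 4 = -20$)
$Z = -20$
$a{\left(J \right)} = - 40 J$ ($a{\left(J \right)} = - 20 \left(J + J\right) = - 20 \cdot 2 J = - 40 J$)
$74 \cdot 145 + a{\left(-7 \right)} = 74 \cdot 145 - -280 = 10730 + 280 = 11010$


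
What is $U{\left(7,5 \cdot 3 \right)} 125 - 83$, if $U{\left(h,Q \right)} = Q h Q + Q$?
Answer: $198667$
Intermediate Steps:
$U{\left(h,Q \right)} = Q + h Q^{2}$ ($U{\left(h,Q \right)} = h Q^{2} + Q = Q + h Q^{2}$)
$U{\left(7,5 \cdot 3 \right)} 125 - 83 = 5 \cdot 3 \left(1 + 5 \cdot 3 \cdot 7\right) 125 - 83 = 15 \left(1 + 15 \cdot 7\right) 125 - 83 = 15 \left(1 + 105\right) 125 - 83 = 15 \cdot 106 \cdot 125 - 83 = 1590 \cdot 125 - 83 = 198750 - 83 = 198667$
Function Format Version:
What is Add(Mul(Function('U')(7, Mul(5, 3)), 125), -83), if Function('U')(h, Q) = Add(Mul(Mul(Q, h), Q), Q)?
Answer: 198667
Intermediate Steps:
Function('U')(h, Q) = Add(Q, Mul(h, Pow(Q, 2))) (Function('U')(h, Q) = Add(Mul(h, Pow(Q, 2)), Q) = Add(Q, Mul(h, Pow(Q, 2))))
Add(Mul(Function('U')(7, Mul(5, 3)), 125), -83) = Add(Mul(Mul(Mul(5, 3), Add(1, Mul(Mul(5, 3), 7))), 125), -83) = Add(Mul(Mul(15, Add(1, Mul(15, 7))), 125), -83) = Add(Mul(Mul(15, Add(1, 105)), 125), -83) = Add(Mul(Mul(15, 106), 125), -83) = Add(Mul(1590, 125), -83) = Add(198750, -83) = 198667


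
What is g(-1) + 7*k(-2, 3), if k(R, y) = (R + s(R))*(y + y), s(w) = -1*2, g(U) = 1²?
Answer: -167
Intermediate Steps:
g(U) = 1
s(w) = -2
k(R, y) = 2*y*(-2 + R) (k(R, y) = (R - 2)*(y + y) = (-2 + R)*(2*y) = 2*y*(-2 + R))
g(-1) + 7*k(-2, 3) = 1 + 7*(2*3*(-2 - 2)) = 1 + 7*(2*3*(-4)) = 1 + 7*(-24) = 1 - 168 = -167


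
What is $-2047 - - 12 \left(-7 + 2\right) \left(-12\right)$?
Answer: $-1327$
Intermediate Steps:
$-2047 - - 12 \left(-7 + 2\right) \left(-12\right) = -2047 - \left(-12\right) \left(-5\right) \left(-12\right) = -2047 - 60 \left(-12\right) = -2047 - -720 = -2047 + 720 = -1327$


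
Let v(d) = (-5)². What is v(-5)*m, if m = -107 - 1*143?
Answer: -6250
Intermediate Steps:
v(d) = 25
m = -250 (m = -107 - 143 = -250)
v(-5)*m = 25*(-250) = -6250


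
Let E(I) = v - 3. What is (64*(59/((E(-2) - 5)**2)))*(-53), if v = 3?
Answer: -200128/25 ≈ -8005.1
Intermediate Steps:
E(I) = 0 (E(I) = 3 - 3 = 0)
(64*(59/((E(-2) - 5)**2)))*(-53) = (64*(59/((0 - 5)**2)))*(-53) = (64*(59/((-5)**2)))*(-53) = (64*(59/25))*(-53) = (3776/25)*(-53) = -200128/25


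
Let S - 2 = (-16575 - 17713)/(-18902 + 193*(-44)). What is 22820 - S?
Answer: 312521002/13697 ≈ 22817.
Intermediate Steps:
S = 44538/13697 (S = 2 + (-16575 - 17713)/(-18902 + 193*(-44)) = 2 - 34288/(-18902 - 8492) = 2 - 34288/(-27394) = 2 - 34288*(-1/27394) = 2 + 17144/13697 = 44538/13697 ≈ 3.2517)
22820 - S = 22820 - 1*44538/13697 = 22820 - 44538/13697 = 312521002/13697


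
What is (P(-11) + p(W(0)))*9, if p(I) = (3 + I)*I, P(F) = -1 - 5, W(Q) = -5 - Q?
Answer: 36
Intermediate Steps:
P(F) = -6
p(I) = I*(3 + I)
(P(-11) + p(W(0)))*9 = (-6 + (-5 - 1*0)*(3 + (-5 - 1*0)))*9 = (-6 + (-5 + 0)*(3 + (-5 + 0)))*9 = (-6 - 5*(3 - 5))*9 = (-6 - 5*(-2))*9 = (-6 + 10)*9 = 4*9 = 36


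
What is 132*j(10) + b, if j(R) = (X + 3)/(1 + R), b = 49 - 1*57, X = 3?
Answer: 64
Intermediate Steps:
b = -8 (b = 49 - 57 = -8)
j(R) = 6/(1 + R) (j(R) = (3 + 3)/(1 + R) = 6/(1 + R))
132*j(10) + b = 132*(6/(1 + 10)) - 8 = 132*(6/11) - 8 = 72 - 8 = 64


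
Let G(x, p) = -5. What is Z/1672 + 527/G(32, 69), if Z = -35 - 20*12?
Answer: -80229/760 ≈ -105.56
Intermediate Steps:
Z = -275 (Z = -35 - 240 = -275)
Z/1672 + 527/G(32, 69) = -275/1672 + 527/(-5) = -275*1/1672 + 527*(-1/5) = -25/152 - 527/5 = -80229/760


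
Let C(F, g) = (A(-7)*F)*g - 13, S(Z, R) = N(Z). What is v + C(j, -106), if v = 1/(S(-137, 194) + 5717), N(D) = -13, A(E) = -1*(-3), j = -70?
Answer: 126896889/5704 ≈ 22247.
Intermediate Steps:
A(E) = 3
S(Z, R) = -13
C(F, g) = -13 + 3*F*g (C(F, g) = (3*F)*g - 13 = 3*F*g - 13 = -13 + 3*F*g)
v = 1/5704 (v = 1/(-13 + 5717) = 1/5704 ≈ 0.00017532)
v + C(j, -106) = 1/5704 + (-13 + 3*(-70)*(-106)) = 1/5704 + (-13 + 22260) = 1/5704 + 22247 = 126896889/5704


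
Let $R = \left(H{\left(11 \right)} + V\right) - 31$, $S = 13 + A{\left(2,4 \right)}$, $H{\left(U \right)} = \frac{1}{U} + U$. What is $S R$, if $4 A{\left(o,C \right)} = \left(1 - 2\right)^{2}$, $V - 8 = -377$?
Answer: $- \frac{113367}{22} \approx -5153.0$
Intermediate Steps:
$V = -369$ ($V = 8 - 377 = -369$)
$H{\left(U \right)} = U + \frac{1}{U}$
$A{\left(o,C \right)} = \frac{1}{4}$ ($A{\left(o,C \right)} = \frac{\left(1 - 2\right)^{2}}{4} = \frac{\left(-1\right)^{2}}{4} = \frac{1}{4} \cdot 1 = \frac{1}{4}$)
$S = \frac{53}{4}$ ($S = 13 + \frac{1}{4} = \frac{53}{4} \approx 13.25$)
$R = - \frac{4278}{11}$ ($R = \left(\left(11 + \frac{1}{11}\right) - 369\right) - 31 = \left(\frac{122}{11} - 369\right) - 31 = - \frac{3937}{11} - 31 = - \frac{4278}{11} \approx -388.91$)
$S R = \frac{53}{4} \left(- \frac{4278}{11}\right) = - \frac{113367}{22}$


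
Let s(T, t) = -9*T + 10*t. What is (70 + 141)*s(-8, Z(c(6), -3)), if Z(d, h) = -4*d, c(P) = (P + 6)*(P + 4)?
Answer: -997608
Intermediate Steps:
c(P) = (4 + P)*(6 + P) (c(P) = (6 + P)*(4 + P) = (4 + P)*(6 + P))
(70 + 141)*s(-8, Z(c(6), -3)) = (70 + 141)*(-9*(-8) + 10*(-4*(24 + 6² + 10*6))) = 211*(72 + 10*(-4*(24 + 36 + 60))) = 211*(72 + 10*(-4*120)) = 211*(72 + 10*(-480)) = 211*(72 - 4800) = 211*(-4728) = -997608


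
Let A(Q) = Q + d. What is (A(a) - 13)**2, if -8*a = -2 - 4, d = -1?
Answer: 2809/16 ≈ 175.56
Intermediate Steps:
a = 3/4 (a = -(-2 - 4)/8 = -1/8*(-6) = 3/4 ≈ 0.75000)
A(Q) = -1 + Q (A(Q) = Q - 1 = -1 + Q)
(A(a) - 13)**2 = ((-1 + 3/4) - 13)**2 = (-1/4 - 13)**2 = (-53/4)**2 = 2809/16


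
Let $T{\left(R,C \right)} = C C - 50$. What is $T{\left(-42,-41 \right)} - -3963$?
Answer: $5594$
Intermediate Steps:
$T{\left(R,C \right)} = -50 + C^{2}$ ($T{\left(R,C \right)} = C^{2} - 50 = -50 + C^{2}$)
$T{\left(-42,-41 \right)} - -3963 = \left(-50 + \left(-41\right)^{2}\right) - -3963 = \left(-50 + 1681\right) + 3963 = 1631 + 3963 = 5594$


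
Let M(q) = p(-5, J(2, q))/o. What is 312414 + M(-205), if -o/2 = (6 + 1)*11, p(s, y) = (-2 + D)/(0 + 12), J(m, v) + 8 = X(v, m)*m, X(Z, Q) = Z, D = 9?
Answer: 82477295/264 ≈ 3.1241e+5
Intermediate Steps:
J(m, v) = -8 + m*v (J(m, v) = -8 + v*m = -8 + m*v)
p(s, y) = 7/12 (p(s, y) = (-2 + 9)/(0 + 12) = 7/12)
o = -154 (o = -2*(6 + 1)*11 = -14*11 = -2*77 = -154)
M(q) = -1/264 (M(q) = (7/12)/(-154) = (7/12)*(-1/154) = -1/264)
312414 + M(-205) = 312414 - 1/264 = 82477295/264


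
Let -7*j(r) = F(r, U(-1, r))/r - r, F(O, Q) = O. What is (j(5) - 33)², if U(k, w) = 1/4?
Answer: 51529/49 ≈ 1051.6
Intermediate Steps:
U(k, w) = ¼
j(r) = -⅐ + r/7 (j(r) = -(r/r - r)/7 = -(1 - r)/7 = -⅐ + r/7)
(j(5) - 33)² = ((-⅐ + (⅐)*5) - 33)² = ((-⅐ + 5/7) - 33)² = (4/7 - 33)² = (-227/7)² = 51529/49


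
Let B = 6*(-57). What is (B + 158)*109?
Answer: -20056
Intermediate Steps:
B = -342
(B + 158)*109 = (-342 + 158)*109 = -184*109 = -20056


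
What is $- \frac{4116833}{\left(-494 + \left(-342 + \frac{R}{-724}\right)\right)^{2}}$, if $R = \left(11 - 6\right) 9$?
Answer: $- \frac{2157945054608}{366398985481} \approx -5.8896$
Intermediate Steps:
$R = 45$ ($R = 5 \cdot 9 = 45$)
$- \frac{4116833}{\left(-494 + \left(-342 + \frac{R}{-724}\right)\right)^{2}} = - \frac{4116833}{\left(-494 - \left(342 - \frac{45}{-724}\right)\right)^{2}} = - \frac{4116833}{\left(-494 + \left(-342 + 45 \left(- \frac{1}{724}\right)\right)\right)^{2}} = - \frac{4116833}{\left(-494 - \frac{247653}{724}\right)^{2}} = - \frac{4116833}{\left(- \frac{605309}{724}\right)^{2}} = - \frac{4116833}{\frac{366398985481}{524176}} = \left(-4116833\right) \frac{524176}{366398985481} = - \frac{2157945054608}{366398985481}$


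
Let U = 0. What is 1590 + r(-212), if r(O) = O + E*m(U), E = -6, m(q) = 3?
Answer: 1360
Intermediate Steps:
r(O) = -18 + O (r(O) = O - 6*3 = O - 18 = -18 + O)
1590 + r(-212) = 1590 + (-18 - 212) = 1590 - 230 = 1360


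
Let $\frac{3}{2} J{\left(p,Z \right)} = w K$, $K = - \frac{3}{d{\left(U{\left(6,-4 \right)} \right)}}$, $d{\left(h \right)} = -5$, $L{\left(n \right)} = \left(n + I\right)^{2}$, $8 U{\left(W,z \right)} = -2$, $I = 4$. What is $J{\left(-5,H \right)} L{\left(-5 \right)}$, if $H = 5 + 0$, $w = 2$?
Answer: $\frac{4}{5} \approx 0.8$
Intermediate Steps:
$U{\left(W,z \right)} = - \frac{1}{4}$ ($U{\left(W,z \right)} = \frac{1}{8} \left(-2\right) = - \frac{1}{4}$)
$L{\left(n \right)} = \left(4 + n\right)^{2}$ ($L{\left(n \right)} = \left(n + 4\right)^{2} = \left(4 + n\right)^{2}$)
$H = 5$
$K = \frac{3}{5}$ ($K = - \frac{3}{-5} = \left(-3\right) \left(- \frac{1}{5}\right) = \frac{3}{5} \approx 0.6$)
$J{\left(p,Z \right)} = \frac{4}{5}$ ($J{\left(p,Z \right)} = \frac{2 \cdot 2 \cdot \frac{3}{5}}{3} = \frac{2}{3} \cdot \frac{6}{5} = \frac{4}{5}$)
$J{\left(-5,H \right)} L{\left(-5 \right)} = \frac{4 \left(4 - 5\right)^{2}}{5} = \frac{4 \left(-1\right)^{2}}{5} = \frac{4}{5} \cdot 1 = \frac{4}{5}$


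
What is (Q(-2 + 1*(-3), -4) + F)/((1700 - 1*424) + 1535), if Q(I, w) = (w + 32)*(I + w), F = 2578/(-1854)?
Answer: -234893/2605797 ≈ -0.090142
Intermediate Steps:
F = -1289/927 (F = 2578*(-1/1854) = -1289/927 ≈ -1.3905)
Q(I, w) = (32 + w)*(I + w)
(Q(-2 + 1*(-3), -4) + F)/((1700 - 1*424) + 1535) = (((-4)² + 32*(-2 + 1*(-3)) + 32*(-4) + (-2 + 1*(-3))*(-4)) - 1289/927)/((1700 - 1*424) + 1535) = ((16 + 32*(-2 - 3) - 128 + (-2 - 3)*(-4)) - 1289/927)/((1700 - 424) + 1535) = ((16 + 32*(-5) - 128 - 5*(-4)) - 1289/927)/(1276 + 1535) = ((16 - 160 - 128 + 20) - 1289/927)/2811 = (-252 - 1289/927)*(1/2811) = -234893/927*1/2811 = -234893/2605797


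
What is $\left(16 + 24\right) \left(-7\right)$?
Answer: $-280$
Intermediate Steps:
$\left(16 + 24\right) \left(-7\right) = 40 \left(-7\right) = -280$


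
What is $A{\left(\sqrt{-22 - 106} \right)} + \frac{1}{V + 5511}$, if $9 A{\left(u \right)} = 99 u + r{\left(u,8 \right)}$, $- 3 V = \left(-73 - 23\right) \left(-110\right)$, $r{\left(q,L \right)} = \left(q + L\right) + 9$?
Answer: $\frac{33856}{17919} + \frac{800 i \sqrt{2}}{9} \approx 1.8894 + 125.71 i$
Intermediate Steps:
$r{\left(q,L \right)} = 9 + L + q$ ($r{\left(q,L \right)} = \left(L + q\right) + 9 = 9 + L + q$)
$V = -3520$ ($V = - \frac{\left(-73 - 23\right) \left(-110\right)}{3} = - \frac{\left(-96\right) \left(-110\right)}{3} = \left(- \frac{1}{3}\right) 10560 = -3520$)
$A{\left(u \right)} = \frac{17}{9} + \frac{100 u}{9}$ ($A{\left(u \right)} = \frac{99 u + \left(9 + 8 + u\right)}{9} = \frac{99 u + \left(17 + u\right)}{9} = \frac{17 + 100 u}{9} = \frac{17}{9} + \frac{100 u}{9}$)
$A{\left(\sqrt{-22 - 106} \right)} + \frac{1}{V + 5511} = \left(\frac{17}{9} + \frac{100 \sqrt{-22 - 106}}{9}\right) + \frac{1}{-3520 + 5511} = \left(\frac{17}{9} + \frac{100 \sqrt{-128}}{9}\right) + \frac{1}{1991} = \left(\frac{17}{9} + \frac{100 \cdot 8 i \sqrt{2}}{9}\right) + \frac{1}{1991} = \left(\frac{17}{9} + \frac{800 i \sqrt{2}}{9}\right) + \frac{1}{1991} = \frac{33856}{17919} + \frac{800 i \sqrt{2}}{9}$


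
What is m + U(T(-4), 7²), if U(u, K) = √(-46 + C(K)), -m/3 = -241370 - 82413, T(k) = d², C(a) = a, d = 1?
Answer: 971349 + √3 ≈ 9.7135e+5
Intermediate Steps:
T(k) = 1 (T(k) = 1² = 1)
m = 971349 (m = -3*(-241370 - 82413) = -3*(-323783) = 971349)
U(u, K) = √(-46 + K)
m + U(T(-4), 7²) = 971349 + √(-46 + 7²) = 971349 + √(-46 + 49) = 971349 + √3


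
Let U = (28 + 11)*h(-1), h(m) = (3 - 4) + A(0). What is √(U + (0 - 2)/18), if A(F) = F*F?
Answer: 4*I*√22/3 ≈ 6.2539*I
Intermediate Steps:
A(F) = F²
h(m) = -1 (h(m) = (3 - 4) + 0² = -1 + 0 = -1)
U = -39 (U = (28 + 11)*(-1) = 39*(-1) = -39)
√(U + (0 - 2)/18) = √(-39 + (0 - 2)/18) = √(-39 + (1/18)*(-2)) = √(-39 - ⅑) = √(-352/9) = 4*I*√22/3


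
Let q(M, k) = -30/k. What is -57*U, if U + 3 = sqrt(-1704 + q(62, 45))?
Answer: 171 - 19*I*sqrt(15342) ≈ 171.0 - 2353.4*I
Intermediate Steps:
U = -3 + I*sqrt(15342)/3 (U = -3 + sqrt(-1704 - 30/45) = -3 + sqrt(-1704 - 30*1/45) = -3 + sqrt(-1704 - 2/3) = -3 + sqrt(-5114/3) = -3 + I*sqrt(15342)/3 ≈ -3.0 + 41.288*I)
-57*U = -57*(-3 + I*sqrt(15342)/3) = 171 - 19*I*sqrt(15342)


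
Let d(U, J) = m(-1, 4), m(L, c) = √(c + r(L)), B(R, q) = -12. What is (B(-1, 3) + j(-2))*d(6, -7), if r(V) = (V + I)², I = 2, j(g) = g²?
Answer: -8*√5 ≈ -17.889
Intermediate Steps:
r(V) = (2 + V)² (r(V) = (V + 2)² = (2 + V)²)
m(L, c) = √(c + (2 + L)²)
d(U, J) = √5 (d(U, J) = √(4 + (2 - 1)²) = √(4 + 1²) = √(4 + 1) = √5)
(B(-1, 3) + j(-2))*d(6, -7) = (-12 + (-2)²)*√5 = (-12 + 4)*√5 = -8*√5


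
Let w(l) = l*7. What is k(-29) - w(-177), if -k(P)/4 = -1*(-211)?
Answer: 395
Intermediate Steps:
w(l) = 7*l
k(P) = -844 (k(P) = -(-4)*(-211) = -4*211 = -844)
k(-29) - w(-177) = -844 - 7*(-177) = -844 - 1*(-1239) = -844 + 1239 = 395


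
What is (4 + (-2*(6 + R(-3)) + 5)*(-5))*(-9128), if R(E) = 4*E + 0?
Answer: 739368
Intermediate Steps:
R(E) = 4*E
(4 + (-2*(6 + R(-3)) + 5)*(-5))*(-9128) = (4 + (-2*(6 + 4*(-3)) + 5)*(-5))*(-9128) = (4 + (-2*(6 - 12) + 5)*(-5))*(-9128) = (4 + (-2*(-6) + 5)*(-5))*(-9128) = (4 + (12 + 5)*(-5))*(-9128) = (4 + 17*(-5))*(-9128) = (4 - 85)*(-9128) = -81*(-9128) = 739368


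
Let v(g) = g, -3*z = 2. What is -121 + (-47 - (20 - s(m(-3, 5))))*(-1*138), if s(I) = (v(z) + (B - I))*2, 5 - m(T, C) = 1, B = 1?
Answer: 10137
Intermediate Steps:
z = -⅔ (z = -⅓*2 = -⅔ ≈ -0.66667)
m(T, C) = 4 (m(T, C) = 5 - 1*1 = 5 - 1 = 4)
s(I) = ⅔ - 2*I (s(I) = (-⅔ + (1 - I))*2 = (⅓ - I)*2 = ⅔ - 2*I)
-121 + (-47 - (20 - s(m(-3, 5))))*(-1*138) = -121 + (-47 - (20 - (⅔ - 2*4)))*(-1*138) = -121 + (-47 - (20 - (⅔ - 8)))*(-138) = -121 + (-47 - (20 - 1*(-22/3)))*(-138) = -121 + (-47 - (20 + 22/3))*(-138) = -121 + (-47 - 1*82/3)*(-138) = -121 + (-47 - 82/3)*(-138) = -121 - 223/3*(-138) = -121 + 10258 = 10137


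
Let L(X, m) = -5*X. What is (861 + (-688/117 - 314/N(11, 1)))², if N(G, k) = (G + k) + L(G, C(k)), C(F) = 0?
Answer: 18825575934025/25310961 ≈ 7.4377e+5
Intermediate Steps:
N(G, k) = k - 4*G (N(G, k) = (G + k) - 5*G = k - 4*G)
(861 + (-688/117 - 314/N(11, 1)))² = (861 + (-688/117 - 314/(1 - 4*11)))² = (861 + (-688*1/117 - 314/(1 - 44)))² = (861 + (-688/117 - 314/(-43)))² = (861 + (-688/117 - 314*(-1/43)))² = (861 + (-688/117 + 314/43))² = (861 + 7154/5031)² = (4338845/5031)² = 18825575934025/25310961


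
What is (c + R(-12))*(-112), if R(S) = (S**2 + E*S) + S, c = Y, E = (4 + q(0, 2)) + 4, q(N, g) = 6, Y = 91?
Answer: -6160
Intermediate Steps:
E = 14 (E = (4 + 6) + 4 = 10 + 4 = 14)
c = 91
R(S) = S**2 + 15*S (R(S) = (S**2 + 14*S) + S = S**2 + 15*S)
(c + R(-12))*(-112) = (91 - 12*(15 - 12))*(-112) = (91 - 12*3)*(-112) = (91 - 36)*(-112) = 55*(-112) = -6160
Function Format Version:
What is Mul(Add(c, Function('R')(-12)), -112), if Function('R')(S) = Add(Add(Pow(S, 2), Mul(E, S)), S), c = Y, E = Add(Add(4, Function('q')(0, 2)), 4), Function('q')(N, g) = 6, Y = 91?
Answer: -6160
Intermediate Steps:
E = 14 (E = Add(Add(4, 6), 4) = Add(10, 4) = 14)
c = 91
Function('R')(S) = Add(Pow(S, 2), Mul(15, S)) (Function('R')(S) = Add(Add(Pow(S, 2), Mul(14, S)), S) = Add(Pow(S, 2), Mul(15, S)))
Mul(Add(c, Function('R')(-12)), -112) = Mul(Add(91, Mul(-12, Add(15, -12))), -112) = Mul(Add(91, Mul(-12, 3)), -112) = Mul(Add(91, -36), -112) = Mul(55, -112) = -6160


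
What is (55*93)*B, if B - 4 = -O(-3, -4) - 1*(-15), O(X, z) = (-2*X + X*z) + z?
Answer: 25575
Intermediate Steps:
O(X, z) = z - 2*X + X*z
B = 5 (B = 4 + (-(-4 - 2*(-3) - 3*(-4)) - 1*(-15)) = 4 + (-(-4 + 6 + 12) + 15) = 4 + (-1*14 + 15) = 4 + (-14 + 15) = 4 + 1 = 5)
(55*93)*B = (55*93)*5 = 5115*5 = 25575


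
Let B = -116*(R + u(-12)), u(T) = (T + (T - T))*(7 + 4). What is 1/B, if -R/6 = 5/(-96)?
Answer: 4/61103 ≈ 6.5463e-5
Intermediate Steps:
R = 5/16 (R = -30/(-96) = -30*(-1)/96 = -6*(-5/96) = 5/16 ≈ 0.31250)
u(T) = 11*T (u(T) = (T + 0)*11 = T*11 = 11*T)
B = 61103/4 (B = -116*(5/16 + 11*(-12)) = -116*(5/16 - 132) = -116*(-2107/16) = 61103/4 ≈ 15276.)
1/B = 1/(61103/4) = 4/61103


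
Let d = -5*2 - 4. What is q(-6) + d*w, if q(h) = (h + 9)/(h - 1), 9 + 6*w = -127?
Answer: 6655/21 ≈ 316.90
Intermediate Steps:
w = -68/3 (w = -3/2 + (⅙)*(-127) = -3/2 - 127/6 = -68/3 ≈ -22.667)
q(h) = (9 + h)/(-1 + h)
d = -14 (d = -10 - 4 = -14)
q(-6) + d*w = (9 - 6)/(-1 - 6) - 14*(-68/3) = 3/(-7) + 952/3 = -⅐*3 + 952/3 = -3/7 + 952/3 = 6655/21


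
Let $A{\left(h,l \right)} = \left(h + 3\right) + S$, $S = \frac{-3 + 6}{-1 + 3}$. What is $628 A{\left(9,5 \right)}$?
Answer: $8478$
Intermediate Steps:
$S = \frac{3}{2} \approx 1.5$
$A{\left(h,l \right)} = \frac{9}{2} + h$ ($A{\left(h,l \right)} = \left(h + 3\right) + \frac{3}{2} = \left(3 + h\right) + \frac{3}{2} = \frac{9}{2} + h$)
$628 A{\left(9,5 \right)} = 628 \left(\frac{9}{2} + 9\right) = 628 \cdot \frac{27}{2} = 8478$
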